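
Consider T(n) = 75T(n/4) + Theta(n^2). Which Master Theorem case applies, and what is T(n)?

Master Theorem for T(n) = 75T(n/4) + O(n^2):

a = 75, b = 4, c = 2
log_b(a) = log_4(75) = 3.1144

Case 1: c = 2 < log_4(75) = 3.1144
T(n) = O(n^(log_4 75))

For T(n) = 75T(n/4) + O(n^2): log_4(75) = 3.1144. This is Case 1 of the Master Theorem (c < log_b(a), work dominated by leaves), giving O(n^(log_4 75)).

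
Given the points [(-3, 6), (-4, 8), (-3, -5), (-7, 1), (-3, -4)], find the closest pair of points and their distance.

Computing all pairwise distances among 5 points:

d((-3, 6), (-4, 8)) = 2.2361
d((-3, 6), (-3, -5)) = 11.0
d((-3, 6), (-7, 1)) = 6.4031
d((-3, 6), (-3, -4)) = 10.0
d((-4, 8), (-3, -5)) = 13.0384
d((-4, 8), (-7, 1)) = 7.6158
d((-4, 8), (-3, -4)) = 12.0416
d((-3, -5), (-7, 1)) = 7.2111
d((-3, -5), (-3, -4)) = 1.0 <-- minimum
d((-7, 1), (-3, -4)) = 6.4031

Closest pair: (-3, -5) and (-3, -4) with distance 1.0

The closest pair is (-3, -5) and (-3, -4) with Euclidean distance 1.0. For 5 points, brute-force pairwise comparison is shown above. For large n, the divide-and-conquer algorithm (sort by x, recurse on halves, check the dividing strip) achieves O(n log n).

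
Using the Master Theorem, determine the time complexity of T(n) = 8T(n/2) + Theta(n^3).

Master Theorem for T(n) = 8T(n/2) + O(n^3):

a = 8, b = 2, c = 3
log_b(a) = log_2(8) = 3.0000

Case 2: c = 3 = log_2(8) = 3.0000
T(n) = O(n^3 log n) = O(n^3 log n)

For T(n) = 8T(n/2) + O(n^3): log_2(8) = 3.0000. This is Case 2 of the Master Theorem (c = log_b(a), equal work at all levels), giving O(n^3 log n).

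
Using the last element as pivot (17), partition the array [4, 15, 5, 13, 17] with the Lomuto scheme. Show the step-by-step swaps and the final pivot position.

Lomuto partition with pivot = 17:

Initial array: [4, 15, 5, 13, 17]

arr[0]=4 <= 17: swap with position 0, array becomes [4, 15, 5, 13, 17]
arr[1]=15 <= 17: swap with position 1, array becomes [4, 15, 5, 13, 17]
arr[2]=5 <= 17: swap with position 2, array becomes [4, 15, 5, 13, 17]
arr[3]=13 <= 17: swap with position 3, array becomes [4, 15, 5, 13, 17]

Place pivot at position 4: [4, 15, 5, 13, 17]
Pivot position: 4

After partitioning with pivot 17, the array becomes [4, 15, 5, 13, 17]. The pivot is placed at index 4. All elements to the left of the pivot are <= 17, and all elements to the right are > 17.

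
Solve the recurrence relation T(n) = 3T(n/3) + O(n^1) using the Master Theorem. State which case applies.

Master Theorem for T(n) = 3T(n/3) + O(n^1):

a = 3, b = 3, c = 1
log_b(a) = log_3(3) = 1.0000

Case 2: c = 1 = log_3(3) = 1.0000
T(n) = O(n^1 log n) = O(n log n)

For T(n) = 3T(n/3) + O(n^1): log_3(3) = 1.0000. This is Case 2 of the Master Theorem (c = log_b(a), equal work at all levels), giving O(n log n).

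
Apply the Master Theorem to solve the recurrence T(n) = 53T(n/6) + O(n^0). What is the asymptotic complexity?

Master Theorem for T(n) = 53T(n/6) + O(n^0):

a = 53, b = 6, c = 0
log_b(a) = log_6(53) = 2.2159

Case 1: c = 0 < log_6(53) = 2.2159
T(n) = O(n^(log_6 53))

For T(n) = 53T(n/6) + O(n^0): log_6(53) = 2.2159. This is Case 1 of the Master Theorem (c < log_b(a), work dominated by leaves), giving O(n^(log_6 53)).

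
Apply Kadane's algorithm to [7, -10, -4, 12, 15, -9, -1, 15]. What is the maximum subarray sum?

Using Kadane's algorithm on [7, -10, -4, 12, 15, -9, -1, 15]:

Scanning through the array:
Position 1 (value -10): max_ending_here = -3, max_so_far = 7
Position 2 (value -4): max_ending_here = -4, max_so_far = 7
Position 3 (value 12): max_ending_here = 12, max_so_far = 12
Position 4 (value 15): max_ending_here = 27, max_so_far = 27
Position 5 (value -9): max_ending_here = 18, max_so_far = 27
Position 6 (value -1): max_ending_here = 17, max_so_far = 27
Position 7 (value 15): max_ending_here = 32, max_so_far = 32

Maximum subarray: [12, 15, -9, -1, 15]
Maximum sum: 32

The maximum subarray is [12, 15, -9, -1, 15] with sum 32. This subarray runs from index 3 to index 7.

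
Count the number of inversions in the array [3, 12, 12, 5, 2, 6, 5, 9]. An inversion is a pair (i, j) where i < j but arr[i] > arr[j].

Finding inversions in [3, 12, 12, 5, 2, 6, 5, 9]:

(0, 4): arr[0]=3 > arr[4]=2
(1, 3): arr[1]=12 > arr[3]=5
(1, 4): arr[1]=12 > arr[4]=2
(1, 5): arr[1]=12 > arr[5]=6
(1, 6): arr[1]=12 > arr[6]=5
(1, 7): arr[1]=12 > arr[7]=9
(2, 3): arr[2]=12 > arr[3]=5
(2, 4): arr[2]=12 > arr[4]=2
(2, 5): arr[2]=12 > arr[5]=6
(2, 6): arr[2]=12 > arr[6]=5
(2, 7): arr[2]=12 > arr[7]=9
(3, 4): arr[3]=5 > arr[4]=2
(5, 6): arr[5]=6 > arr[6]=5

Total inversions: 13

The array has 13 inversion(s): (0,4), (1,3), (1,4), (1,5), (1,6), (1,7), (2,3), (2,4), (2,5), (2,6), (2,7), (3,4), (5,6). Each pair (i,j) satisfies i < j and arr[i] > arr[j].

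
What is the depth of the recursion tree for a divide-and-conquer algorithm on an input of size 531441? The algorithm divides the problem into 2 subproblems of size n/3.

For divide and conquer with division factor 3:

Problem sizes at each level:
Level 0: 531441
Level 1: 177147
Level 2: 59049
Level 3: 19683
Level 4: 6561
Level 5: 2187
Level 6: 729
Level 7: 243
Level 8: 81
Level 9: 27
Level 10: 9
Level 11: 3
Level 12: 1

The root is level 0 and the size-1 base case is level 12 (the tree spans levels 0 through 12, i.e. 13 levels counting the root), so the depth is the number of divisions: log_3(531441) = 12

The recursion tree depth is log_3(531441) = 12. At each level, the problem size is divided by 3, so it takes 12 divisions to reduce to a base case of size 1. The algorithm makes 2 recursive calls at each level.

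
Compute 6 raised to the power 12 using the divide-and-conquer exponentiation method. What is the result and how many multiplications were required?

Computing 6^12 by squaring (build up from 6^1; each line after the first costs one multiplication):

6^1 = 6
6^2 = (6^1)^2 = 6^2 = 36
6^3 = 6 * 6^2 = 6 * 36 = 216
6^6 = (6^3)^2 = 216^2 = 46656
6^12 = (6^6)^2 = 46656^2 = 2176782336

Result: 2176782336
Multiplications needed: 4 (4 lines after 6^1)

6^12 = 2176782336. Using exponentiation by squaring, this requires 4 multiplications. The key idea: if the exponent is even, square the half-power; if odd, multiply by the base once.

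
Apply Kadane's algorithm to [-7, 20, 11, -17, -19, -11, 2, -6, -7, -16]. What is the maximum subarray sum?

Using Kadane's algorithm on [-7, 20, 11, -17, -19, -11, 2, -6, -7, -16]:

Scanning through the array:
Position 1 (value 20): max_ending_here = 20, max_so_far = 20
Position 2 (value 11): max_ending_here = 31, max_so_far = 31
Position 3 (value -17): max_ending_here = 14, max_so_far = 31
Position 4 (value -19): max_ending_here = -5, max_so_far = 31
Position 5 (value -11): max_ending_here = -11, max_so_far = 31
Position 6 (value 2): max_ending_here = 2, max_so_far = 31
Position 7 (value -6): max_ending_here = -4, max_so_far = 31
Position 8 (value -7): max_ending_here = -7, max_so_far = 31
Position 9 (value -16): max_ending_here = -16, max_so_far = 31

Maximum subarray: [20, 11]
Maximum sum: 31

The maximum subarray is [20, 11] with sum 31. This subarray runs from index 1 to index 2.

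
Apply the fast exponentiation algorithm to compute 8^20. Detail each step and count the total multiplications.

Computing 8^20 by squaring (build up from 8^1; each line after the first costs one multiplication):

8^1 = 8
8^2 = (8^1)^2 = 8^2 = 64
8^4 = (8^2)^2 = 64^2 = 4096
8^5 = 8 * 8^4 = 8 * 4096 = 32768
8^10 = (8^5)^2 = 32768^2 = 1073741824
8^20 = (8^10)^2 = 1073741824^2 = 1152921504606846976

Result: 1152921504606846976
Multiplications needed: 5 (5 lines after 8^1)

8^20 = 1152921504606846976. Using exponentiation by squaring, this requires 5 multiplications. The key idea: if the exponent is even, square the half-power; if odd, multiply by the base once.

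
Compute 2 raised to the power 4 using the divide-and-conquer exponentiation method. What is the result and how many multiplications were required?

Computing 2^4 by squaring (build up from 2^1; each line after the first costs one multiplication):

2^1 = 2
2^2 = (2^1)^2 = 2^2 = 4
2^4 = (2^2)^2 = 4^2 = 16

Result: 16
Multiplications needed: 2 (2 lines after 2^1)

2^4 = 16. Using exponentiation by squaring, this requires 2 multiplications. The key idea: if the exponent is even, square the half-power; if odd, multiply by the base once.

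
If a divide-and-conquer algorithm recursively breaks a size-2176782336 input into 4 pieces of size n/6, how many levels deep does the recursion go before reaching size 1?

For divide and conquer with division factor 6:

Problem sizes at each level:
Level 0: 2176782336
Level 1: 362797056
Level 2: 60466176
Level 3: 10077696
Level 4: 1679616
Level 5: 279936
Level 6: 46656
Level 7: 7776
Level 8: 1296
Level 9: 216
Level 10: 36
Level 11: 6
Level 12: 1

The root is level 0 and the size-1 base case is level 12 (the tree spans levels 0 through 12, i.e. 13 levels counting the root), so the depth is the number of divisions: log_6(2176782336) = 12

The recursion tree depth is log_6(2176782336) = 12. At each level, the problem size is divided by 6, so it takes 12 divisions to reduce to a base case of size 1. The algorithm makes 4 recursive calls at each level.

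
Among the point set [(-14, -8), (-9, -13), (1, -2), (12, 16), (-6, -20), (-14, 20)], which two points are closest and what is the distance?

Computing all pairwise distances among 6 points:

d((-14, -8), (-9, -13)) = 7.0711 <-- minimum
d((-14, -8), (1, -2)) = 16.1555
d((-14, -8), (12, 16)) = 35.3836
d((-14, -8), (-6, -20)) = 14.4222
d((-14, -8), (-14, 20)) = 28.0
d((-9, -13), (1, -2)) = 14.8661
d((-9, -13), (12, 16)) = 35.805
d((-9, -13), (-6, -20)) = 7.6158
d((-9, -13), (-14, 20)) = 33.3766
d((1, -2), (12, 16)) = 21.095
d((1, -2), (-6, -20)) = 19.3132
d((1, -2), (-14, 20)) = 26.6271
d((12, 16), (-6, -20)) = 40.2492
d((12, 16), (-14, 20)) = 26.3059
d((-6, -20), (-14, 20)) = 40.7922

Closest pair: (-14, -8) and (-9, -13) with distance 7.0711

The closest pair is (-14, -8) and (-9, -13) with Euclidean distance 7.0711. For 6 points, brute-force pairwise comparison is shown above. For large n, the divide-and-conquer algorithm (sort by x, recurse on halves, check the dividing strip) achieves O(n log n).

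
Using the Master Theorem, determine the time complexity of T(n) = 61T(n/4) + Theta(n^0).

Master Theorem for T(n) = 61T(n/4) + O(n^0):

a = 61, b = 4, c = 0
log_b(a) = log_4(61) = 2.9654

Case 1: c = 0 < log_4(61) = 2.9654
T(n) = O(n^(log_4 61))

For T(n) = 61T(n/4) + O(n^0): log_4(61) = 2.9654. This is Case 1 of the Master Theorem (c < log_b(a), work dominated by leaves), giving O(n^(log_4 61)).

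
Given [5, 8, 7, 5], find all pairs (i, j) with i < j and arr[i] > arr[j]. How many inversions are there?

Finding inversions in [5, 8, 7, 5]:

(1, 2): arr[1]=8 > arr[2]=7
(1, 3): arr[1]=8 > arr[3]=5
(2, 3): arr[2]=7 > arr[3]=5

Total inversions: 3

The array has 3 inversion(s): (1,2), (1,3), (2,3). Each pair (i,j) satisfies i < j and arr[i] > arr[j].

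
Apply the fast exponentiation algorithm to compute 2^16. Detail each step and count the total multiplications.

Computing 2^16 by squaring (build up from 2^1; each line after the first costs one multiplication):

2^1 = 2
2^2 = (2^1)^2 = 2^2 = 4
2^4 = (2^2)^2 = 4^2 = 16
2^8 = (2^4)^2 = 16^2 = 256
2^16 = (2^8)^2 = 256^2 = 65536

Result: 65536
Multiplications needed: 4 (4 lines after 2^1)

2^16 = 65536. Using exponentiation by squaring, this requires 4 multiplications. The key idea: if the exponent is even, square the half-power; if odd, multiply by the base once.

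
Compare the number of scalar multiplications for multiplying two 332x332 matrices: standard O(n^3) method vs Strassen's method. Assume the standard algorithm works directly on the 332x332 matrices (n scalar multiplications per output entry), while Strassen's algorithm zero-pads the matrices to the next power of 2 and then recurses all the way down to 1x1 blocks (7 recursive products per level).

Matrix multiplication for 332x332 matrices:

Strassen's algorithm requires power-of-2 dimensions. Pad 332x332 to 512x512 (next power of 2).

Standard algorithm: 332^3 = 36594368 multiplications
Strassen's algorithm: 7^(log2(512)) = 7^9 = 40353607 multiplications
Difference: 36594368 - 40353607 = -3759239 (Strassen uses MORE here due to padding overhead — for small or just-over-power-of-2 n, padding can outweigh the per-level savings)

Standard: 36594368 multiplications (332^3). Strassen: 40353607 multiplications (7^9, after padding to 512x512). Strassen reduces 8 recursive multiplications to 7 at each level.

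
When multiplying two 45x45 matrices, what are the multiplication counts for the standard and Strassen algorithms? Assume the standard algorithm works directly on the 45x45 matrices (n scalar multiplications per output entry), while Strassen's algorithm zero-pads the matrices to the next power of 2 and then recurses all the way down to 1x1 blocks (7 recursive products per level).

Matrix multiplication for 45x45 matrices:

Strassen's algorithm requires power-of-2 dimensions. Pad 45x45 to 64x64 (next power of 2).

Standard algorithm: 45^3 = 91125 multiplications
Strassen's algorithm: 7^(log2(64)) = 7^6 = 117649 multiplications
Difference: 91125 - 117649 = -26524 (Strassen uses MORE here due to padding overhead — for small or just-over-power-of-2 n, padding can outweigh the per-level savings)

Standard: 91125 multiplications (45^3). Strassen: 117649 multiplications (7^6, after padding to 64x64). Strassen reduces 8 recursive multiplications to 7 at each level.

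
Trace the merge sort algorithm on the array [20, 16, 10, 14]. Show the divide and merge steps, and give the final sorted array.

Merge sort trace:

Split: [20, 16, 10, 14] -> [20, 16] and [10, 14]
  Split: [20, 16] -> [20] and [16]
  Merge: [20] + [16] -> [16, 20]
  Split: [10, 14] -> [10] and [14]
  Merge: [10] + [14] -> [10, 14]
Merge: [16, 20] + [10, 14] -> [10, 14, 16, 20]

Final sorted array: [10, 14, 16, 20]

The merge sort proceeds by recursively splitting the array and merging sorted halves.
After all merges, the sorted array is [10, 14, 16, 20].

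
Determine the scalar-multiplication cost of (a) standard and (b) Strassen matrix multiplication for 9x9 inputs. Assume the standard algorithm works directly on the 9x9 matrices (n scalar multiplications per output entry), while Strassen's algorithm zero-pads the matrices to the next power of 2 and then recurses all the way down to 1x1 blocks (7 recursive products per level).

Matrix multiplication for 9x9 matrices:

Strassen's algorithm requires power-of-2 dimensions. Pad 9x9 to 16x16 (next power of 2).

Standard algorithm: 9^3 = 729 multiplications
Strassen's algorithm: 7^(log2(16)) = 7^4 = 2401 multiplications
Difference: 729 - 2401 = -1672 (Strassen uses MORE here due to padding overhead — for small or just-over-power-of-2 n, padding can outweigh the per-level savings)

Standard: 729 multiplications (9^3). Strassen: 2401 multiplications (7^4, after padding to 16x16). Strassen reduces 8 recursive multiplications to 7 at each level.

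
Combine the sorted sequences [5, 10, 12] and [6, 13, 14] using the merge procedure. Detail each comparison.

Merging process:

Compare 5 vs 6: take 5 from left. Merged: [5]
Compare 10 vs 6: take 6 from right. Merged: [5, 6]
Compare 10 vs 13: take 10 from left. Merged: [5, 6, 10]
Compare 12 vs 13: take 12 from left. Merged: [5, 6, 10, 12]
Append remaining from right: [13, 14]. Merged: [5, 6, 10, 12, 13, 14]

Final merged array: [5, 6, 10, 12, 13, 14]
Total comparisons: 4

The merged array is [5, 6, 10, 12, 13, 14], requiring 4 comparisons. The merge step runs in O(n) time where n is the total number of elements.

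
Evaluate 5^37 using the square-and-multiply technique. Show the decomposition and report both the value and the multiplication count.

Computing 5^37 by squaring (build up from 5^1; each line after the first costs one multiplication):

5^1 = 5
5^2 = (5^1)^2 = 5^2 = 25
5^4 = (5^2)^2 = 25^2 = 625
5^8 = (5^4)^2 = 625^2 = 390625
5^9 = 5 * 5^8 = 5 * 390625 = 1953125
5^18 = (5^9)^2 = 1953125^2 = 3814697265625
5^36 = (5^18)^2 = 3814697265625^2 = 14551915228366851806640625
5^37 = 5 * 5^36 = 5 * 14551915228366851806640625 = 72759576141834259033203125

Result: 72759576141834259033203125
Multiplications needed: 7 (7 lines after 5^1)

5^37 = 72759576141834259033203125. Using exponentiation by squaring, this requires 7 multiplications. The key idea: if the exponent is even, square the half-power; if odd, multiply by the base once.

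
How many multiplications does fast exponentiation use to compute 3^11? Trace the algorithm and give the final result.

Computing 3^11 by squaring (build up from 3^1; each line after the first costs one multiplication):

3^1 = 3
3^2 = (3^1)^2 = 3^2 = 9
3^4 = (3^2)^2 = 9^2 = 81
3^5 = 3 * 3^4 = 3 * 81 = 243
3^10 = (3^5)^2 = 243^2 = 59049
3^11 = 3 * 3^10 = 3 * 59049 = 177147

Result: 177147
Multiplications needed: 5 (5 lines after 3^1)

3^11 = 177147. Using exponentiation by squaring, this requires 5 multiplications. The key idea: if the exponent is even, square the half-power; if odd, multiply by the base once.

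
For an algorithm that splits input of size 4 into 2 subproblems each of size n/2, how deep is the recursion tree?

For divide and conquer with division factor 2:

Problem sizes at each level:
Level 0: 4
Level 1: 2
Level 2: 1

The root is level 0 and the size-1 base case is level 2 (the tree spans levels 0 through 2, i.e. 3 levels counting the root), so the depth is the number of divisions: log_2(4) = 2

The recursion tree depth is log_2(4) = 2. At each level, the problem size is divided by 2, so it takes 2 divisions to reduce to a base case of size 1. The algorithm makes 2 recursive calls at each level.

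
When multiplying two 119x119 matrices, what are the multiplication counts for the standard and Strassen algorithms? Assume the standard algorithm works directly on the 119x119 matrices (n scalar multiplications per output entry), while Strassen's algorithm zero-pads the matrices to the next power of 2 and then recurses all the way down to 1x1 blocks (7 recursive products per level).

Matrix multiplication for 119x119 matrices:

Strassen's algorithm requires power-of-2 dimensions. Pad 119x119 to 128x128 (next power of 2).

Standard algorithm: 119^3 = 1685159 multiplications
Strassen's algorithm: 7^(log2(128)) = 7^7 = 823543 multiplications
Savings: 1685159 - 823543 = 861616 multiplications

Standard: 1685159 multiplications (119^3). Strassen: 823543 multiplications (7^7, after padding to 128x128). Strassen reduces 8 recursive multiplications to 7 at each level.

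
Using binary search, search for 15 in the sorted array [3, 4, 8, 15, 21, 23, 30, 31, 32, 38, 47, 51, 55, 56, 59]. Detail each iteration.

Binary search for 15 in [3, 4, 8, 15, 21, 23, 30, 31, 32, 38, 47, 51, 55, 56, 59]:

lo=0, hi=14, mid=7, arr[mid]=31 -> 31 > 15, search left half
lo=0, hi=6, mid=3, arr[mid]=15 -> Found target at index 3!

Binary search finds 15 at index 3 after 2 comparisons. The search repeatedly halves the search space by comparing with the middle element.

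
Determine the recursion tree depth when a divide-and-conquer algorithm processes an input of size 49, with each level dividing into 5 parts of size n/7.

For divide and conquer with division factor 7:

Problem sizes at each level:
Level 0: 49
Level 1: 7
Level 2: 1

The root is level 0 and the size-1 base case is level 2 (the tree spans levels 0 through 2, i.e. 3 levels counting the root), so the depth is the number of divisions: log_7(49) = 2

The recursion tree depth is log_7(49) = 2. At each level, the problem size is divided by 7, so it takes 2 divisions to reduce to a base case of size 1. The algorithm makes 5 recursive calls at each level.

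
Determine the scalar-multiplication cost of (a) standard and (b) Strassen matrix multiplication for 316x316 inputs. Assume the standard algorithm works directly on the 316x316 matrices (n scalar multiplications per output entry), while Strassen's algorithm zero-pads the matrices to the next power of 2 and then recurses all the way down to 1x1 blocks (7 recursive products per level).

Matrix multiplication for 316x316 matrices:

Strassen's algorithm requires power-of-2 dimensions. Pad 316x316 to 512x512 (next power of 2).

Standard algorithm: 316^3 = 31554496 multiplications
Strassen's algorithm: 7^(log2(512)) = 7^9 = 40353607 multiplications
Difference: 31554496 - 40353607 = -8799111 (Strassen uses MORE here due to padding overhead — for small or just-over-power-of-2 n, padding can outweigh the per-level savings)

Standard: 31554496 multiplications (316^3). Strassen: 40353607 multiplications (7^9, after padding to 512x512). Strassen reduces 8 recursive multiplications to 7 at each level.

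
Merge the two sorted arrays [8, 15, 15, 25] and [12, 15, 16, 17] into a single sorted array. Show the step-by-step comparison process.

Merging process:

Compare 8 vs 12: take 8 from left. Merged: [8]
Compare 15 vs 12: take 12 from right. Merged: [8, 12]
Compare 15 vs 15: take 15 from left. Merged: [8, 12, 15]
Compare 15 vs 15: take 15 from left. Merged: [8, 12, 15, 15]
Compare 25 vs 15: take 15 from right. Merged: [8, 12, 15, 15, 15]
Compare 25 vs 16: take 16 from right. Merged: [8, 12, 15, 15, 15, 16]
Compare 25 vs 17: take 17 from right. Merged: [8, 12, 15, 15, 15, 16, 17]
Append remaining from left: [25]. Merged: [8, 12, 15, 15, 15, 16, 17, 25]

Final merged array: [8, 12, 15, 15, 15, 16, 17, 25]
Total comparisons: 7

The merged array is [8, 12, 15, 15, 15, 16, 17, 25], requiring 7 comparisons. The merge step runs in O(n) time where n is the total number of elements.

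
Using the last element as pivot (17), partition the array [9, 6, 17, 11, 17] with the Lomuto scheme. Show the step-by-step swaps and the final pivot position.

Lomuto partition with pivot = 17:

Initial array: [9, 6, 17, 11, 17]

arr[0]=9 <= 17: swap with position 0, array becomes [9, 6, 17, 11, 17]
arr[1]=6 <= 17: swap with position 1, array becomes [9, 6, 17, 11, 17]
arr[2]=17 <= 17: swap with position 2, array becomes [9, 6, 17, 11, 17]
arr[3]=11 <= 17: swap with position 3, array becomes [9, 6, 17, 11, 17]

Place pivot at position 4: [9, 6, 17, 11, 17]
Pivot position: 4

After partitioning with pivot 17, the array becomes [9, 6, 17, 11, 17]. The pivot is placed at index 4. All elements to the left of the pivot are <= 17, and all elements to the right are > 17.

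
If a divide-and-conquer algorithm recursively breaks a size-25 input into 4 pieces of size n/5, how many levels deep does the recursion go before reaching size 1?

For divide and conquer with division factor 5:

Problem sizes at each level:
Level 0: 25
Level 1: 5
Level 2: 1

The root is level 0 and the size-1 base case is level 2 (the tree spans levels 0 through 2, i.e. 3 levels counting the root), so the depth is the number of divisions: log_5(25) = 2

The recursion tree depth is log_5(25) = 2. At each level, the problem size is divided by 5, so it takes 2 divisions to reduce to a base case of size 1. The algorithm makes 4 recursive calls at each level.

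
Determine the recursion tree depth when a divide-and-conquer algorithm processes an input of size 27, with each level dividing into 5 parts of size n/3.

For divide and conquer with division factor 3:

Problem sizes at each level:
Level 0: 27
Level 1: 9
Level 2: 3
Level 3: 1

The root is level 0 and the size-1 base case is level 3 (the tree spans levels 0 through 3, i.e. 4 levels counting the root), so the depth is the number of divisions: log_3(27) = 3

The recursion tree depth is log_3(27) = 3. At each level, the problem size is divided by 3, so it takes 3 divisions to reduce to a base case of size 1. The algorithm makes 5 recursive calls at each level.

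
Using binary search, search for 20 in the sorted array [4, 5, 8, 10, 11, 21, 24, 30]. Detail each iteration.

Binary search for 20 in [4, 5, 8, 10, 11, 21, 24, 30]:

lo=0, hi=7, mid=3, arr[mid]=10 -> 10 < 20, search right half
lo=4, hi=7, mid=5, arr[mid]=21 -> 21 > 20, search left half
lo=4, hi=4, mid=4, arr[mid]=11 -> 11 < 20, search right half
lo=5 > hi=4, target 20 not found

Binary search determines that 20 is not in the array after 3 comparisons. The search space was exhausted without finding the target.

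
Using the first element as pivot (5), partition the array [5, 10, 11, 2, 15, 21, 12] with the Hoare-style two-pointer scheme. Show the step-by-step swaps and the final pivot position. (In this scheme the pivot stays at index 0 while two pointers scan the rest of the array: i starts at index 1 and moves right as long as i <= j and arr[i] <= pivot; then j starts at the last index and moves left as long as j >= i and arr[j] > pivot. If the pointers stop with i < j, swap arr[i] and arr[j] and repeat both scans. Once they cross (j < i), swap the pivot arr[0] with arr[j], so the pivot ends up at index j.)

Hoare-style two-pointer partition with pivot = 5:

Initial array: [5, 10, 11, 2, 15, 21, 12]

Pointers start at i = 1, j = 6.
i stops at index 1 (arr[1]=10 > 5), j stops at index 3 (arr[3]=2 <= 5): swap arr[1] and arr[3], array becomes [5, 2, 11, 10, 15, 21, 12]
i ends at 2, j ends at 1: the pointers have crossed (j < i), so scanning stops.

Swap pivot arr[0] with arr[1] to place pivot at position 1: [2, 5, 11, 10, 15, 21, 12]
Pivot position: 1

After partitioning with pivot 5, the array becomes [2, 5, 11, 10, 15, 21, 12]. The pivot is placed at index 1. All elements to the left of the pivot are <= 5, and all elements to the right are > 5.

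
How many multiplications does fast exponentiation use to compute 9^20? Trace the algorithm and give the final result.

Computing 9^20 by squaring (build up from 9^1; each line after the first costs one multiplication):

9^1 = 9
9^2 = (9^1)^2 = 9^2 = 81
9^4 = (9^2)^2 = 81^2 = 6561
9^5 = 9 * 9^4 = 9 * 6561 = 59049
9^10 = (9^5)^2 = 59049^2 = 3486784401
9^20 = (9^10)^2 = 3486784401^2 = 12157665459056928801

Result: 12157665459056928801
Multiplications needed: 5 (5 lines after 9^1)

9^20 = 12157665459056928801. Using exponentiation by squaring, this requires 5 multiplications. The key idea: if the exponent is even, square the half-power; if odd, multiply by the base once.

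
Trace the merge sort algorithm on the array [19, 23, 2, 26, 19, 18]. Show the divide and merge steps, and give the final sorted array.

Merge sort trace:

Split: [19, 23, 2, 26, 19, 18] -> [19, 23, 2] and [26, 19, 18]
  Split: [19, 23, 2] -> [19] and [23, 2]
    Split: [23, 2] -> [23] and [2]
    Merge: [23] + [2] -> [2, 23]
  Merge: [19] + [2, 23] -> [2, 19, 23]
  Split: [26, 19, 18] -> [26] and [19, 18]
    Split: [19, 18] -> [19] and [18]
    Merge: [19] + [18] -> [18, 19]
  Merge: [26] + [18, 19] -> [18, 19, 26]
Merge: [2, 19, 23] + [18, 19, 26] -> [2, 18, 19, 19, 23, 26]

Final sorted array: [2, 18, 19, 19, 23, 26]

The merge sort proceeds by recursively splitting the array and merging sorted halves.
After all merges, the sorted array is [2, 18, 19, 19, 23, 26].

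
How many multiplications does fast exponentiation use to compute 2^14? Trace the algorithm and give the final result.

Computing 2^14 by squaring (build up from 2^1; each line after the first costs one multiplication):

2^1 = 2
2^2 = (2^1)^2 = 2^2 = 4
2^3 = 2 * 2^2 = 2 * 4 = 8
2^6 = (2^3)^2 = 8^2 = 64
2^7 = 2 * 2^6 = 2 * 64 = 128
2^14 = (2^7)^2 = 128^2 = 16384

Result: 16384
Multiplications needed: 5 (5 lines after 2^1)

2^14 = 16384. Using exponentiation by squaring, this requires 5 multiplications. The key idea: if the exponent is even, square the half-power; if odd, multiply by the base once.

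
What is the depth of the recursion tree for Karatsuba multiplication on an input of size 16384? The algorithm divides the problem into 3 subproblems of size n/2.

For divide and conquer with division factor 2:

Problem sizes at each level:
Level 0: 16384
Level 1: 8192
Level 2: 4096
Level 3: 2048
Level 4: 1024
Level 5: 512
Level 6: 256
Level 7: 128
Level 8: 64
Level 9: 32
Level 10: 16
Level 11: 8
Level 12: 4
Level 13: 2
Level 14: 1

The root is level 0 and the size-1 base case is level 14 (the tree spans levels 0 through 14, i.e. 15 levels counting the root), so the depth is the number of divisions: log_2(16384) = 14

The recursion tree depth is log_2(16384) = 14. At each level, the problem size is divided by 2, so it takes 14 divisions to reduce to a base case of size 1. The algorithm makes 3 recursive calls at each level.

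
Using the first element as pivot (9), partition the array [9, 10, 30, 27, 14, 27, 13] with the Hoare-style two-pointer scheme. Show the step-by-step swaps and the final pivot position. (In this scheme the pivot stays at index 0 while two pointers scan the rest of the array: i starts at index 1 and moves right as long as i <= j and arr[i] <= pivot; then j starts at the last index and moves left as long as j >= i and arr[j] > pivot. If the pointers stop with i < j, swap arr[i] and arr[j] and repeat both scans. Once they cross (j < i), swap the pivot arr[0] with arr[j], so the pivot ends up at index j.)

Hoare-style two-pointer partition with pivot = 9:

Initial array: [9, 10, 30, 27, 14, 27, 13]

Pointers start at i = 1, j = 6.
i ends at 1, j ends at 0: the pointers have crossed (j < i), so scanning stops.

j = 0, so swapping arr[0] with arr[j] leaves the pivot at position 0: [9, 10, 30, 27, 14, 27, 13]
Pivot position: 0

After partitioning with pivot 9, the array becomes [9, 10, 30, 27, 14, 27, 13]. The pivot is placed at index 0. All elements to the left of the pivot are <= 9, and all elements to the right are > 9.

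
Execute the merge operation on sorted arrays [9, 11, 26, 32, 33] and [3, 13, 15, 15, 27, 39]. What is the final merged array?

Merging process:

Compare 9 vs 3: take 3 from right. Merged: [3]
Compare 9 vs 13: take 9 from left. Merged: [3, 9]
Compare 11 vs 13: take 11 from left. Merged: [3, 9, 11]
Compare 26 vs 13: take 13 from right. Merged: [3, 9, 11, 13]
Compare 26 vs 15: take 15 from right. Merged: [3, 9, 11, 13, 15]
Compare 26 vs 15: take 15 from right. Merged: [3, 9, 11, 13, 15, 15]
Compare 26 vs 27: take 26 from left. Merged: [3, 9, 11, 13, 15, 15, 26]
Compare 32 vs 27: take 27 from right. Merged: [3, 9, 11, 13, 15, 15, 26, 27]
Compare 32 vs 39: take 32 from left. Merged: [3, 9, 11, 13, 15, 15, 26, 27, 32]
Compare 33 vs 39: take 33 from left. Merged: [3, 9, 11, 13, 15, 15, 26, 27, 32, 33]
Append remaining from right: [39]. Merged: [3, 9, 11, 13, 15, 15, 26, 27, 32, 33, 39]

Final merged array: [3, 9, 11, 13, 15, 15, 26, 27, 32, 33, 39]
Total comparisons: 10

The merged array is [3, 9, 11, 13, 15, 15, 26, 27, 32, 33, 39], requiring 10 comparisons. The merge step runs in O(n) time where n is the total number of elements.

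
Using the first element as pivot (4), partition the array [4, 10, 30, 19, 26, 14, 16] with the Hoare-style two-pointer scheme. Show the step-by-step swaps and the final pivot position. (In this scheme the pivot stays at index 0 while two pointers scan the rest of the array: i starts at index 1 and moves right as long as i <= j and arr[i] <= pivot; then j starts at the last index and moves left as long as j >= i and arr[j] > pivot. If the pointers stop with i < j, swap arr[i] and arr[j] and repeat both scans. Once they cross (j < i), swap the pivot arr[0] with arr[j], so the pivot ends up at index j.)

Hoare-style two-pointer partition with pivot = 4:

Initial array: [4, 10, 30, 19, 26, 14, 16]

Pointers start at i = 1, j = 6.
i ends at 1, j ends at 0: the pointers have crossed (j < i), so scanning stops.

j = 0, so swapping arr[0] with arr[j] leaves the pivot at position 0: [4, 10, 30, 19, 26, 14, 16]
Pivot position: 0

After partitioning with pivot 4, the array becomes [4, 10, 30, 19, 26, 14, 16]. The pivot is placed at index 0. All elements to the left of the pivot are <= 4, and all elements to the right are > 4.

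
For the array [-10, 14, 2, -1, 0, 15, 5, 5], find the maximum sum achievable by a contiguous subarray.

Using Kadane's algorithm on [-10, 14, 2, -1, 0, 15, 5, 5]:

Scanning through the array:
Position 1 (value 14): max_ending_here = 14, max_so_far = 14
Position 2 (value 2): max_ending_here = 16, max_so_far = 16
Position 3 (value -1): max_ending_here = 15, max_so_far = 16
Position 4 (value 0): max_ending_here = 15, max_so_far = 16
Position 5 (value 15): max_ending_here = 30, max_so_far = 30
Position 6 (value 5): max_ending_here = 35, max_so_far = 35
Position 7 (value 5): max_ending_here = 40, max_so_far = 40

Maximum subarray: [14, 2, -1, 0, 15, 5, 5]
Maximum sum: 40

The maximum subarray is [14, 2, -1, 0, 15, 5, 5] with sum 40. This subarray runs from index 1 to index 7.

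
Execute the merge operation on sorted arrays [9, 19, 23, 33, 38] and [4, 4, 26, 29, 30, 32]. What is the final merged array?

Merging process:

Compare 9 vs 4: take 4 from right. Merged: [4]
Compare 9 vs 4: take 4 from right. Merged: [4, 4]
Compare 9 vs 26: take 9 from left. Merged: [4, 4, 9]
Compare 19 vs 26: take 19 from left. Merged: [4, 4, 9, 19]
Compare 23 vs 26: take 23 from left. Merged: [4, 4, 9, 19, 23]
Compare 33 vs 26: take 26 from right. Merged: [4, 4, 9, 19, 23, 26]
Compare 33 vs 29: take 29 from right. Merged: [4, 4, 9, 19, 23, 26, 29]
Compare 33 vs 30: take 30 from right. Merged: [4, 4, 9, 19, 23, 26, 29, 30]
Compare 33 vs 32: take 32 from right. Merged: [4, 4, 9, 19, 23, 26, 29, 30, 32]
Append remaining from left: [33, 38]. Merged: [4, 4, 9, 19, 23, 26, 29, 30, 32, 33, 38]

Final merged array: [4, 4, 9, 19, 23, 26, 29, 30, 32, 33, 38]
Total comparisons: 9

The merged array is [4, 4, 9, 19, 23, 26, 29, 30, 32, 33, 38], requiring 9 comparisons. The merge step runs in O(n) time where n is the total number of elements.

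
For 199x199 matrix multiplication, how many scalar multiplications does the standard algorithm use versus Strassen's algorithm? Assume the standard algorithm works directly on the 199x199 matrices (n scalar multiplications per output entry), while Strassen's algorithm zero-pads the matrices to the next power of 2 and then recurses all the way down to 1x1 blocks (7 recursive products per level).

Matrix multiplication for 199x199 matrices:

Strassen's algorithm requires power-of-2 dimensions. Pad 199x199 to 256x256 (next power of 2).

Standard algorithm: 199^3 = 7880599 multiplications
Strassen's algorithm: 7^(log2(256)) = 7^8 = 5764801 multiplications
Savings: 7880599 - 5764801 = 2115798 multiplications

Standard: 7880599 multiplications (199^3). Strassen: 5764801 multiplications (7^8, after padding to 256x256). Strassen reduces 8 recursive multiplications to 7 at each level.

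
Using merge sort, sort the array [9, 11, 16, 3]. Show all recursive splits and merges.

Merge sort trace:

Split: [9, 11, 16, 3] -> [9, 11] and [16, 3]
  Split: [9, 11] -> [9] and [11]
  Merge: [9] + [11] -> [9, 11]
  Split: [16, 3] -> [16] and [3]
  Merge: [16] + [3] -> [3, 16]
Merge: [9, 11] + [3, 16] -> [3, 9, 11, 16]

Final sorted array: [3, 9, 11, 16]

The merge sort proceeds by recursively splitting the array and merging sorted halves.
After all merges, the sorted array is [3, 9, 11, 16].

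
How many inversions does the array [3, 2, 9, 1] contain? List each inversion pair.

Finding inversions in [3, 2, 9, 1]:

(0, 1): arr[0]=3 > arr[1]=2
(0, 3): arr[0]=3 > arr[3]=1
(1, 3): arr[1]=2 > arr[3]=1
(2, 3): arr[2]=9 > arr[3]=1

Total inversions: 4

The array has 4 inversion(s): (0,1), (0,3), (1,3), (2,3). Each pair (i,j) satisfies i < j and arr[i] > arr[j].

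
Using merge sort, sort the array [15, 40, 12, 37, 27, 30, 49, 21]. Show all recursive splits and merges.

Merge sort trace:

Split: [15, 40, 12, 37, 27, 30, 49, 21] -> [15, 40, 12, 37] and [27, 30, 49, 21]
  Split: [15, 40, 12, 37] -> [15, 40] and [12, 37]
    Split: [15, 40] -> [15] and [40]
    Merge: [15] + [40] -> [15, 40]
    Split: [12, 37] -> [12] and [37]
    Merge: [12] + [37] -> [12, 37]
  Merge: [15, 40] + [12, 37] -> [12, 15, 37, 40]
  Split: [27, 30, 49, 21] -> [27, 30] and [49, 21]
    Split: [27, 30] -> [27] and [30]
    Merge: [27] + [30] -> [27, 30]
    Split: [49, 21] -> [49] and [21]
    Merge: [49] + [21] -> [21, 49]
  Merge: [27, 30] + [21, 49] -> [21, 27, 30, 49]
Merge: [12, 15, 37, 40] + [21, 27, 30, 49] -> [12, 15, 21, 27, 30, 37, 40, 49]

Final sorted array: [12, 15, 21, 27, 30, 37, 40, 49]

The merge sort proceeds by recursively splitting the array and merging sorted halves.
After all merges, the sorted array is [12, 15, 21, 27, 30, 37, 40, 49].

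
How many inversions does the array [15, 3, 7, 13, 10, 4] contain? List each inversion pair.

Finding inversions in [15, 3, 7, 13, 10, 4]:

(0, 1): arr[0]=15 > arr[1]=3
(0, 2): arr[0]=15 > arr[2]=7
(0, 3): arr[0]=15 > arr[3]=13
(0, 4): arr[0]=15 > arr[4]=10
(0, 5): arr[0]=15 > arr[5]=4
(2, 5): arr[2]=7 > arr[5]=4
(3, 4): arr[3]=13 > arr[4]=10
(3, 5): arr[3]=13 > arr[5]=4
(4, 5): arr[4]=10 > arr[5]=4

Total inversions: 9

The array has 9 inversion(s): (0,1), (0,2), (0,3), (0,4), (0,5), (2,5), (3,4), (3,5), (4,5). Each pair (i,j) satisfies i < j and arr[i] > arr[j].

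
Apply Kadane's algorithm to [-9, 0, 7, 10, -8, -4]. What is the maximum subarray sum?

Using Kadane's algorithm on [-9, 0, 7, 10, -8, -4]:

Scanning through the array:
Position 1 (value 0): max_ending_here = 0, max_so_far = 0
Position 2 (value 7): max_ending_here = 7, max_so_far = 7
Position 3 (value 10): max_ending_here = 17, max_so_far = 17
Position 4 (value -8): max_ending_here = 9, max_so_far = 17
Position 5 (value -4): max_ending_here = 5, max_so_far = 17

Maximum subarray: [0, 7, 10]
Maximum sum: 17

The maximum subarray is [0, 7, 10] with sum 17. This subarray runs from index 1 to index 3.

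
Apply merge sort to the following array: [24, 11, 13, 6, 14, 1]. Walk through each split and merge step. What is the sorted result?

Merge sort trace:

Split: [24, 11, 13, 6, 14, 1] -> [24, 11, 13] and [6, 14, 1]
  Split: [24, 11, 13] -> [24] and [11, 13]
    Split: [11, 13] -> [11] and [13]
    Merge: [11] + [13] -> [11, 13]
  Merge: [24] + [11, 13] -> [11, 13, 24]
  Split: [6, 14, 1] -> [6] and [14, 1]
    Split: [14, 1] -> [14] and [1]
    Merge: [14] + [1] -> [1, 14]
  Merge: [6] + [1, 14] -> [1, 6, 14]
Merge: [11, 13, 24] + [1, 6, 14] -> [1, 6, 11, 13, 14, 24]

Final sorted array: [1, 6, 11, 13, 14, 24]

The merge sort proceeds by recursively splitting the array and merging sorted halves.
After all merges, the sorted array is [1, 6, 11, 13, 14, 24].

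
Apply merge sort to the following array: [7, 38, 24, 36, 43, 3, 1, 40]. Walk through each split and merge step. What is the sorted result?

Merge sort trace:

Split: [7, 38, 24, 36, 43, 3, 1, 40] -> [7, 38, 24, 36] and [43, 3, 1, 40]
  Split: [7, 38, 24, 36] -> [7, 38] and [24, 36]
    Split: [7, 38] -> [7] and [38]
    Merge: [7] + [38] -> [7, 38]
    Split: [24, 36] -> [24] and [36]
    Merge: [24] + [36] -> [24, 36]
  Merge: [7, 38] + [24, 36] -> [7, 24, 36, 38]
  Split: [43, 3, 1, 40] -> [43, 3] and [1, 40]
    Split: [43, 3] -> [43] and [3]
    Merge: [43] + [3] -> [3, 43]
    Split: [1, 40] -> [1] and [40]
    Merge: [1] + [40] -> [1, 40]
  Merge: [3, 43] + [1, 40] -> [1, 3, 40, 43]
Merge: [7, 24, 36, 38] + [1, 3, 40, 43] -> [1, 3, 7, 24, 36, 38, 40, 43]

Final sorted array: [1, 3, 7, 24, 36, 38, 40, 43]

The merge sort proceeds by recursively splitting the array and merging sorted halves.
After all merges, the sorted array is [1, 3, 7, 24, 36, 38, 40, 43].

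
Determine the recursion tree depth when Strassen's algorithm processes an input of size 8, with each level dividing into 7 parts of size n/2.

For divide and conquer with division factor 2:

Problem sizes at each level:
Level 0: 8
Level 1: 4
Level 2: 2
Level 3: 1

The root is level 0 and the size-1 base case is level 3 (the tree spans levels 0 through 3, i.e. 4 levels counting the root), so the depth is the number of divisions: log_2(8) = 3

The recursion tree depth is log_2(8) = 3. At each level, the problem size is divided by 2, so it takes 3 divisions to reduce to a base case of size 1. The algorithm makes 7 recursive calls at each level.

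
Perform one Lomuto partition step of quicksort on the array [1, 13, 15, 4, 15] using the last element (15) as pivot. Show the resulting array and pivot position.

Lomuto partition with pivot = 15:

Initial array: [1, 13, 15, 4, 15]

arr[0]=1 <= 15: swap with position 0, array becomes [1, 13, 15, 4, 15]
arr[1]=13 <= 15: swap with position 1, array becomes [1, 13, 15, 4, 15]
arr[2]=15 <= 15: swap with position 2, array becomes [1, 13, 15, 4, 15]
arr[3]=4 <= 15: swap with position 3, array becomes [1, 13, 15, 4, 15]

Place pivot at position 4: [1, 13, 15, 4, 15]
Pivot position: 4

After partitioning with pivot 15, the array becomes [1, 13, 15, 4, 15]. The pivot is placed at index 4. All elements to the left of the pivot are <= 15, and all elements to the right are > 15.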